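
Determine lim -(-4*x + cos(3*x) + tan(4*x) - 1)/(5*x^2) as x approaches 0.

Substitution gives 0/0 (the numerator vanishes to order 2).
Expand each term to order x^2: the coefficient of x^2 in cos(3x) is -9/2 and in tan(4x) is 0.
Lower-order terms cancel with the polynomial part, so the numerator is (-9/2)·x^2 + o(x^2), and the limit is (-9/2)/(-5) = 9/10.

9/10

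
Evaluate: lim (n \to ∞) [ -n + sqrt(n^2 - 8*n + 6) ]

An ∞ − ∞ form. Rationalising with the conjugate, the difference becomes (-8n + 6) / (√(n^2 - 8*n + 6) + n).
For large n the denominator behaves like 2·n, so the quotient tends to -8/2 = -4.

-4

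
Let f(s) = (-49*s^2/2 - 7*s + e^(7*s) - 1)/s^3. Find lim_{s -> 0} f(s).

343/6

Direct substitution gives 0/0.
Apply L'Hôpital: lim (-49*s + 7*e^(7*s) - 7)/(3*s^2), still 0/0.
Apply L'Hôpital: lim (49*e^(7*s) - 49)/(6*s), still 0/0.
After 3 applications of L'Hôpital's rule the quotient is (343*e^(7*s))/(6); substituting s = 0 gives 343/6.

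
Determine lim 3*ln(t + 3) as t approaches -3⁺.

As t → -3⁺, t + 3 → 0⁺ and ln(t + 3) → −∞.
Multiplying by 3 gives -∞.

-∞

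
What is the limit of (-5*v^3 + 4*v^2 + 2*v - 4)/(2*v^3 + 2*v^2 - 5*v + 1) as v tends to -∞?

-5/2

Numerator and denominator both have degree 3.
Dividing every term by v^3, all lower-order terms vanish and the limit is the ratio of leading coefficients, -5/(2) = -5/2.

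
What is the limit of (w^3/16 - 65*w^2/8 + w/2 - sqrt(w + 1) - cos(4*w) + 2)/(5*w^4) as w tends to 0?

Substitution gives 0/0; apply L'Hôpital's rule 4 times.
After differentiating numerator and denominator 4 times the quotient is (-256*cos(4*w) + 15/(16*(w + 1)^(7/2)))/(120); at w = 0 this is -4081/1920.

-4081/1920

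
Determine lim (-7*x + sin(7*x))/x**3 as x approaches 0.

-343/6

Direct substitution gives 0/0.
Apply L'Hôpital: lim (7*cos(7*x) - 7)/(3*x^2), still 0/0.
Apply L'Hôpital: lim (-49*sin(7*x))/(6*x), still 0/0.
After 3 applications of L'Hôpital's rule the quotient is (-343*cos(7*x))/(6); substituting x = 0 gives -343/6.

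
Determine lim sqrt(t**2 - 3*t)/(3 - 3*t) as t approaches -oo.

For large |t|, √(t^2 - 3*t) ≈ √1·|t| and the denominator ≈ -3t.
Since t → −∞, |t| = −t, giving −√1/(-3) = 1/3.

1/3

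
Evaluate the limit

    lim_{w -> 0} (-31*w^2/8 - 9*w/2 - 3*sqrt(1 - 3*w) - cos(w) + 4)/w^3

Substitution gives 0/0; apply L'Hôpital's rule 3 times.
After differentiating numerator and denominator 3 times the quotient is (-sin(w) + 243/(8*(1 - 3*w)^(5/2)))/(6); at w = 0 this is 81/16.

81/16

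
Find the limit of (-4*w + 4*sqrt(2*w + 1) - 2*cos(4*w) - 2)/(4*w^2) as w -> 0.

Substitution gives 0/0; apply L'Hôpital's rule 2 times.
After differentiating numerator and denominator 2 times the quotient is (32*cos(4*w) - 4/(2*w + 1)^(3/2))/(8); at w = 0 this is 7/2.

7/2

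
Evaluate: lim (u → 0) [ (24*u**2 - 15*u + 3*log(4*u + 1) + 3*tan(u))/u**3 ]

Substitution gives 0/0; apply L'Hôpital's rule 3 times.
After differentiating numerator and denominator 3 times the quotient is (18*tan(u)^2/cos(u)^2 + 6/cos(u)^2 + 384/(4*u + 1)^3)/(6); at u = 0 this is 65.

65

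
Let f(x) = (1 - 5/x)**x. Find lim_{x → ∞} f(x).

Write it as [(1 - 5/x)^x]^(1) · (1 - 5/x)^(0). The bracketed term tends to e^(-5) and the second factor to 1, so the limit is e^(-5).

e^(-5)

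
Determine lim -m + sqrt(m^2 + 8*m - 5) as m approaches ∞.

An ∞ − ∞ form. Rationalising with the conjugate, the difference becomes (8m - 5) / (√(m^2 + 8*m - 5) + m).
For large m the denominator behaves like 2·m, so the quotient tends to 8/2 = 4.

4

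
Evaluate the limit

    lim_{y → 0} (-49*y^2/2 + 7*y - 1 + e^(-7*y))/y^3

-343/6

Direct substitution gives 0/0.
Apply L'Hôpital: lim (-49*y + 7 - 7*e^(-7*y))/(3*y^2), still 0/0.
Apply L'Hôpital: lim (-49 + 49*e^(-7*y))/(6*y), still 0/0.
After 3 applications of L'Hôpital's rule the quotient is (-343*e^(-7*y))/(6); substituting y = 0 gives -343/6.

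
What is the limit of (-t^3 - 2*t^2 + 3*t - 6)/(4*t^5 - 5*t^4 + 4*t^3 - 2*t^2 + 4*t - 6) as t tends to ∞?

0

The denominator has degree 5 and the numerator degree 3. Dividing numerator and denominator by t^5 sends every term to 0 except the leading denominator term, so the limit is 0.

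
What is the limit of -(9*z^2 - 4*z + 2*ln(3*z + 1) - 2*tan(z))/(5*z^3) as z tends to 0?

-52/15

Substitution gives 0/0; apply L'Hôpital's rule 3 times.
After differentiating numerator and denominator 3 times the quotient is (8/cos(z)^2 - 12/cos(z)^4 + 108/(3*z + 1)^3)/(-30); at z = 0 this is -52/15.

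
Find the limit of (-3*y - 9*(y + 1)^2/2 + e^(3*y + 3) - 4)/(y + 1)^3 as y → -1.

9/2

Direct substitution gives 0/0.
Apply L'Hôpital: lim (-9*y + 3*e^(3*y + 3) - 12)/(3*(y + 1)^2), still 0/0.
Apply L'Hôpital: lim (9*e^(3*y + 3) - 9)/(6*y + 6), still 0/0.
After 3 applications of L'Hôpital's rule the quotient is (27*e^(3*y + 3))/(6); substituting y = -1 gives 9/2.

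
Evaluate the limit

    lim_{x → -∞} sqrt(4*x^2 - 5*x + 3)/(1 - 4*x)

For large |x|, √(4*x^2 - 5*x + 3) ≈ √4·|x| and the denominator ≈ -4x.
Since x → −∞, |x| = −x, giving −√4/(-4) = 1/2.

1/2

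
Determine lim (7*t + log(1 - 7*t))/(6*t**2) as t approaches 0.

Direct substitution gives 0/0.
Apply L'Hôpital: lim (7 - 7/(1 - 7*t))/(12*t), still 0/0.
After 2 applications of L'Hôpital's rule the quotient is (-49/(1 - 7*t)^2)/(12); substituting t = 0 gives -49/12.

-49/12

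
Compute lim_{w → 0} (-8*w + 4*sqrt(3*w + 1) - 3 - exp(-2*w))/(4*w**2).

-13/8

Substitution gives 0/0; apply L'Hôpital's rule 2 times.
After differentiating numerator and denominator 2 times the quotient is (-4*e^(-2*w) - 9/(3*w + 1)^(3/2))/(8); at w = 0 this is -13/8.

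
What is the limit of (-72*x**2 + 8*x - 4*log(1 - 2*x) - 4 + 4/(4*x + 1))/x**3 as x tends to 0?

-736/3

Substitution gives 0/0; apply L'Hôpital's rule 3 times.
After differentiating numerator and denominator 3 times the quotient is (-1536/(4*x + 1)^4 - 64/(2*x - 1)^3)/(6); at x = 0 this is -736/3.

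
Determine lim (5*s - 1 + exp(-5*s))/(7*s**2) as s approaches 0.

Direct substitution gives 0/0.
Apply L'Hôpital: lim (5 - 5*e^(-5*s))/(14*s), still 0/0.
After 2 applications of L'Hôpital's rule the quotient is (25*e^(-5*s))/(14); substituting s = 0 gives 25/14.

25/14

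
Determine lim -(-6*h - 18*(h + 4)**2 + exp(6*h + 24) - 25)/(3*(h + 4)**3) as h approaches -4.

Direct substitution gives 0/0.
Apply L'Hôpital: lim (-36*h + 6*e^(6*h + 24) - 150)/(-9*(h + 4)^2), still 0/0.
Apply L'Hôpital: lim (36*e^(6*h + 24) - 36)/(-18*h - 72), still 0/0.
After 3 applications of L'Hôpital's rule the quotient is (216*e^(6*h + 24))/(-18); substituting h = -4 gives -12.

-12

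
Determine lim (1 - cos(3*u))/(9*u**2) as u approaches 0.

1/2

Substitution gives 0/0.
Use (1 − cos θ)/θ² → 1/2 with θ = 3u: the limit is 3²/(2·9) = 1/2.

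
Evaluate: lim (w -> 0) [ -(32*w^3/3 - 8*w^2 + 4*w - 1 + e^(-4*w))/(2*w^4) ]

Direct substitution gives 0/0.
Apply L'Hôpital: lim (32*w^2 - 16*w + 4 - 4*e^(-4*w))/(-8*w^3), still 0/0.
Apply L'Hôpital: lim (64*w - 16 + 16*e^(-4*w))/(-24*w^2), still 0/0.
Apply L'Hôpital: lim (64 - 64*e^(-4*w))/(-48*w), still 0/0.
After 4 applications of L'Hôpital's rule the quotient is (256*e^(-4*w))/(-48); substituting w = 0 gives -16/3.

-16/3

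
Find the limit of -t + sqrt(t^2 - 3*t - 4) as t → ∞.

-3/2

An ∞ − ∞ form. Rationalising with the conjugate, the difference becomes (-3t - 4) / (√(t^2 - 3*t - 4) + t).
For large t the denominator behaves like 2·t, so the quotient tends to -3/2 = -3/2.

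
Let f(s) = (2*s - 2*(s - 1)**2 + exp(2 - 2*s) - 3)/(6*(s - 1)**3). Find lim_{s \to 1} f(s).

-2/9

Direct substitution gives 0/0.
Apply L'Hôpital: lim (-4*s - 2*e^(2 - 2*s) + 6)/(18*(s - 1)^2), still 0/0.
Apply L'Hôpital: lim (4*e^(2 - 2*s) - 4)/(36*s - 36), still 0/0.
After 3 applications of L'Hôpital's rule the quotient is (-8*e^(2 - 2*s))/(36); substituting s = 1 gives -2/9.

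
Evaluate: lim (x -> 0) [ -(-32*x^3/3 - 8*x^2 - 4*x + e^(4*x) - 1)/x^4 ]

Direct substitution gives 0/0.
Apply L'Hôpital: lim (-32*x^2 - 16*x + 4*e^(4*x) - 4)/(-4*x^3), still 0/0.
Apply L'Hôpital: lim (-64*x + 16*e^(4*x) - 16)/(-12*x^2), still 0/0.
Apply L'Hôpital: lim (64*e^(4*x) - 64)/(-24*x), still 0/0.
After 4 applications of L'Hôpital's rule the quotient is (256*e^(4*x))/(-24); substituting x = 0 gives -32/3.

-32/3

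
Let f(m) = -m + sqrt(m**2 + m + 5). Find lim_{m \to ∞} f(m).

1/2

An ∞ − ∞ form. Rationalising with the conjugate, the difference becomes (m + 5) / (√(m^2 + m + 5) + m).
For large m the denominator behaves like 2·m, so the quotient tends to 1/2 = 1/2.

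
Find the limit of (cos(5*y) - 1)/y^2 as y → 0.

-25/2

Direct substitution gives 0/0.
Apply L'Hôpital: lim (-5*sin(5*y))/(2*y), still 0/0.
After 2 applications of L'Hôpital's rule the quotient is (-25*cos(5*y))/(2); substituting y = 0 gives -25/2.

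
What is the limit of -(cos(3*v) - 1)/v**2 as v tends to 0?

9/2

Direct substitution gives 0/0.
Apply L'Hôpital: lim (-3*sin(3*v))/(-2*v), still 0/0.
After 2 applications of L'Hôpital's rule the quotient is (-9*cos(3*v))/(-2); substituting v = 0 gives 9/2.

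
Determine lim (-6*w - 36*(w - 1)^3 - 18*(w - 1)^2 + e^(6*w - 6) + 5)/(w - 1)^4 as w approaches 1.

54

Direct substitution gives 0/0.
Apply L'Hôpital: lim (-36*w - 108*(w - 1)^2 + 6*e^(6*w - 6) + 30)/(4*(w - 1)^3), still 0/0.
Apply L'Hôpital: lim (-216*w + 36*e^(6*w - 6) + 180)/(12*(w - 1)^2), still 0/0.
Apply L'Hôpital: lim (216*e^(6*w - 6) - 216)/(24*w - 24), still 0/0.
After 4 applications of L'Hôpital's rule the quotient is (1296*e^(6*w - 6))/(24); substituting w = 1 gives 54.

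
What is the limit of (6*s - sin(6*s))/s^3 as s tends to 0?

36

Direct substitution gives 0/0.
Apply L'Hôpital: lim (6 - 6*cos(6*s))/(3*s^2), still 0/0.
Apply L'Hôpital: lim (36*sin(6*s))/(6*s), still 0/0.
After 3 applications of L'Hôpital's rule the quotient is (216*cos(6*s))/(6); substituting s = 0 gives 36.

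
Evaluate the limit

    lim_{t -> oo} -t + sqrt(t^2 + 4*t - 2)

This has the form ∞ − ∞. Multiply and divide by the conjugate √(t^2 + 4*t - 2) + t.
That gives (4t - 2) / (√(t^2 + 4*t - 2) + t).
Divide numerator and denominator by t: the limit is 4/(2·1) = 2.

2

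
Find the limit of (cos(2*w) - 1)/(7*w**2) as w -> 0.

-2/7

Direct substitution gives 0/0.
Apply L'Hôpital: lim (-2*sin(2*w))/(14*w), still 0/0.
After 2 applications of L'Hôpital's rule the quotient is (-4*cos(2*w))/(14); substituting w = 0 gives -2/7.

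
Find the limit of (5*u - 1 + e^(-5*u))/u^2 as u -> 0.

Direct substitution gives 0/0.
Apply L'Hôpital: lim (5 - 5*e^(-5*u))/(2*u), still 0/0.
After 2 applications of L'Hôpital's rule the quotient is (25*e^(-5*u))/(2); substituting u = 0 gives 25/2.

25/2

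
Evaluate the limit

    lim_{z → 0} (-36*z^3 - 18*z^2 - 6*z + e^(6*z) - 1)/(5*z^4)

Direct substitution gives 0/0.
Apply L'Hôpital: lim (-108*z^2 - 36*z + 6*e^(6*z) - 6)/(20*z^3), still 0/0.
Apply L'Hôpital: lim (-216*z + 36*e^(6*z) - 36)/(60*z^2), still 0/0.
Apply L'Hôpital: lim (216*e^(6*z) - 216)/(120*z), still 0/0.
After 4 applications of L'Hôpital's rule the quotient is (1296*e^(6*z))/(120); substituting z = 0 gives 54/5.

54/5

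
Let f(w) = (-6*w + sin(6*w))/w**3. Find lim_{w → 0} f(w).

Direct substitution gives 0/0.
Apply L'Hôpital: lim (6*cos(6*w) - 6)/(3*w^2), still 0/0.
Apply L'Hôpital: lim (-36*sin(6*w))/(6*w), still 0/0.
After 3 applications of L'Hôpital's rule the quotient is (-216*cos(6*w))/(6); substituting w = 0 gives -36.

-36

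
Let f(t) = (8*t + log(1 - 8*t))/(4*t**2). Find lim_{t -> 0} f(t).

-8

Direct substitution gives 0/0.
Apply L'Hôpital: lim (8 - 8/(1 - 8*t))/(8*t), still 0/0.
After 2 applications of L'Hôpital's rule the quotient is (-64/(1 - 8*t)^2)/(8); substituting t = 0 gives -8.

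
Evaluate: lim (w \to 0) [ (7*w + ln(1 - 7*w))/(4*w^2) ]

Direct substitution gives 0/0.
Apply L'Hôpital: lim (7 - 7/(1 - 7*w))/(8*w), still 0/0.
After 2 applications of L'Hôpital's rule the quotient is (-49/(1 - 7*w)^2)/(8); substituting w = 0 gives -49/8.

-49/8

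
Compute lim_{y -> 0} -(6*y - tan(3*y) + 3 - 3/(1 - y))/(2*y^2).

3/2

Substitution gives 0/0 (the numerator vanishes to order 2).
Expand each term to order y^2: the coefficient of y^2 in −tan(3y) is 0 and in -3·1/(1 - y) is -3.
Lower-order terms cancel with the polynomial part, so the numerator is (-3)·y^2 + o(y^2), and the limit is (-3)/(-2) = 3/2.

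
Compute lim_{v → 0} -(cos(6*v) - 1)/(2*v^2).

9

Direct substitution gives 0/0.
Apply L'Hôpital: lim (-6*sin(6*v))/(-4*v), still 0/0.
After 2 applications of L'Hôpital's rule the quotient is (-36*cos(6*v))/(-4); substituting v = 0 gives 9.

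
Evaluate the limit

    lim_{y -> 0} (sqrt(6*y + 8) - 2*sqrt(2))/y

3*√(2)/4

A 0/0 form; rationalise with √(8 + 6y) + √8. This collapses the numerator to 6y, leaving 6/(√(8 + 6y) + √8) → 6/(2√8) = 3*√(2)/4.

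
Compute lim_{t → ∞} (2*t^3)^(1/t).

1

Base → ∞ and exponent → 0: an ∞^0 form.
Take logs: (1/t)·ln(2·t^3) = (ln 2 + 3·ln t)/t → 0.
So the limit is e^0 = 1.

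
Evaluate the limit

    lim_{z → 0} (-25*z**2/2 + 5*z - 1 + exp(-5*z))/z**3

Direct substitution gives 0/0.
Apply L'Hôpital: lim (-25*z + 5 - 5*e^(-5*z))/(3*z^2), still 0/0.
Apply L'Hôpital: lim (-25 + 25*e^(-5*z))/(6*z), still 0/0.
After 3 applications of L'Hôpital's rule the quotient is (-125*e^(-5*z))/(6); substituting z = 0 gives -125/6.

-125/6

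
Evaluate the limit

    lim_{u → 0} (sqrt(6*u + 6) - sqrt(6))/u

√(6)/2

Substitution gives 0/0. Multiply numerator and denominator by the conjugate √(6 + 6u) + √6.
The numerator becomes (6 + 6u) − 6 = 6u, so the expression simplifies to 6/(√(6 + 6u) + √6).
Letting u → 0 gives 6/(2√6) = √(6)/2.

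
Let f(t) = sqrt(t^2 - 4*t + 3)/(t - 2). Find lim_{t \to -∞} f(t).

-1

For large |t|, √(t^2 - 4*t + 3) ≈ √1·|t| and the denominator ≈ t.
Since t → −∞, |t| = −t, giving −√1/(1) = -1.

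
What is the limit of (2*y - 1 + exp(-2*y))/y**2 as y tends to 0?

Direct substitution gives 0/0.
Apply L'Hôpital: lim (2 - 2*e^(-2*y))/(2*y), still 0/0.
After 2 applications of L'Hôpital's rule the quotient is (4*e^(-2*y))/(2); substituting y = 0 gives 2.

2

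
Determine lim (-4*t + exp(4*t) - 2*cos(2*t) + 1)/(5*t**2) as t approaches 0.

12/5

Substitution gives 0/0 (the numerator vanishes to order 2).
Expand each term to order t^2: the coefficient of t^2 in e^(4t) is 8 and in -2·cos(2t) is 4.
Lower-order terms cancel with the polynomial part, so the numerator is (12)·t^2 + o(t^2), and the limit is (12)/(5) = 12/5.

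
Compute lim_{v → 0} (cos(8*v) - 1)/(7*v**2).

-32/7

Direct substitution gives 0/0.
Apply L'Hôpital: lim (-8*sin(8*v))/(14*v), still 0/0.
After 2 applications of L'Hôpital's rule the quotient is (-64*cos(8*v))/(14); substituting v = 0 gives -32/7.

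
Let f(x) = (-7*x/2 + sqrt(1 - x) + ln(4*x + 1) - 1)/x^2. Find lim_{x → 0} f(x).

-65/8

Substitution gives 0/0; apply L'Hôpital's rule 2 times.
After differentiating numerator and denominator 2 times the quotient is (-16/(4*x + 1)^2 - 1/(4*(1 - x)^(3/2)))/(2); at x = 0 this is -65/8.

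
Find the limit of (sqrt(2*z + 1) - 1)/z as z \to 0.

Substitution gives 0/0. Multiply numerator and denominator by the conjugate √(1 + 2z) + √1.
The numerator becomes (1 + 2z) − 1 = 2z, so the expression simplifies to 2/(√(1 + 2z) + √1).
Letting z → 0 gives 2/(2√1) = 1.

1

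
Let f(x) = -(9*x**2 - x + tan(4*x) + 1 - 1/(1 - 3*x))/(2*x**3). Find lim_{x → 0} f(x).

Substitution gives 0/0; apply L'Hôpital's rule 3 times.
After differentiating numerator and denominator 3 times the quotient is (384*tan(4*x)^2/cos(4*x)^2 + 128/cos(4*x)^2 - 162/(3*x - 1)^4)/(-12); at x = 0 this is 17/6.

17/6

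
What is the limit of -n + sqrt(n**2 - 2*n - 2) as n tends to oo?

An ∞ − ∞ form. Rationalising with the conjugate, the difference becomes (-2n - 2) / (√(n^2 - 2*n - 2) + n).
For large n the denominator behaves like 2·n, so the quotient tends to -2/2 = -1.

-1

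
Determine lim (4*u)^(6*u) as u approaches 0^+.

1

Base → 0⁺ and exponent → 0⁺: a 0^0 form.
Take logs: 6u·ln(4u). This is 0·(−∞); rewriting as ln(4u)/(1/(6u)) and applying L'Hôpital gives 0.
Hence the limit is e^0 = 1.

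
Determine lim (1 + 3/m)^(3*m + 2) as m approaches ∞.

Let L be the limit and take ln: ln L = lim (3m + 2)·ln(1 + 3/m) = lim (3m + 2)·(3/m + O(1/m²)) = 9.
Hence L = e^(9).

e^(9)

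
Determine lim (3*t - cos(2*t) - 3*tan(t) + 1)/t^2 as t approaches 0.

Substitution gives 0/0 (the numerator vanishes to order 2).
Expand each term to order t^2: the coefficient of t^2 in -3·tan(t) is 0 and in −cos(2t) is 2.
Lower-order terms cancel with the polynomial part, so the numerator is (2)·t^2 + o(t^2), and the limit is (2)/(1) = 2.

2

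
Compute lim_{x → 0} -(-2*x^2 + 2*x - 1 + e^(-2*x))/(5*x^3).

Direct substitution gives 0/0.
Apply L'Hôpital: lim (-4*x + 2 - 2*e^(-2*x))/(-15*x^2), still 0/0.
Apply L'Hôpital: lim (-4 + 4*e^(-2*x))/(-30*x), still 0/0.
After 3 applications of L'Hôpital's rule the quotient is (-8*e^(-2*x))/(-30); substituting x = 0 gives 4/15.

4/15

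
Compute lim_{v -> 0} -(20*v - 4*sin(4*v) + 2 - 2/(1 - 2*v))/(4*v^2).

Substitution gives 0/0 (the numerator vanishes to order 2).
Expand each term to order v^2: the coefficient of v^2 in -4·sin(4v) is 0 and in -2·1/(1 - 2v) is -8.
Lower-order terms cancel with the polynomial part, so the numerator is (-8)·v^2 + o(v^2), and the limit is (-8)/(-4) = 2.

2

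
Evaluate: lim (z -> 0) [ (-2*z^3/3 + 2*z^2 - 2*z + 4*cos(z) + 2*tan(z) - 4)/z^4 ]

Substitution gives 0/0; apply L'Hôpital's rule 4 times.
After differentiating numerator and denominator 4 times the quotient is (4*cos(z) + 48*tan(z)^5 + 80*tan(z)^3 + 32*tan(z))/(24); at z = 0 this is 1/6.

1/6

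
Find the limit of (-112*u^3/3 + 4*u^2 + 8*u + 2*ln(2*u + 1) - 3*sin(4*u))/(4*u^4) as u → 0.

Substitution gives 0/0 (the numerator vanishes to order 4).
Expand each term to order u^4: the coefficient of u^4 in 2·ln(1 + 2u) is -8 and in -3·sin(4u) is 0.
Lower-order terms cancel with the polynomial part, so the numerator is (-8)·u^4 + o(u^4), and the limit is (-8)/(4) = -2.

-2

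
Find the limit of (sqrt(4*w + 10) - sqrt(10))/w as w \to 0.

√(10)/5

A 0/0 form; rationalise with √(10 + 4w) + √10. This collapses the numerator to 4w, leaving 4/(√(10 + 4w) + √10) → 4/(2√10) = √(10)/5.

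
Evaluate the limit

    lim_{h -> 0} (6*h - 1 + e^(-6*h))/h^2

18

Direct substitution gives 0/0.
Apply L'Hôpital: lim (6 - 6*e^(-6*h))/(2*h), still 0/0.
After 2 applications of L'Hôpital's rule the quotient is (36*e^(-6*h))/(2); substituting h = 0 gives 18.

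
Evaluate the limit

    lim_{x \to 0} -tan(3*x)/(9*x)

Substitution gives 0/0.
Since tan(u)/u → 1 as u → 0, tan(3x)/(3x) → 1 and the limit is 3/(-9) = -1/3.

-1/3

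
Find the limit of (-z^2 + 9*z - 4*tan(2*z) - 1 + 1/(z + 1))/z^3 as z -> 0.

-35/3

Substitution gives 0/0 (the numerator vanishes to order 3).
Expand each term to order z^3: the coefficient of z^3 in 1/(1 + z) is -1 and in -4·tan(2z) is -32/3.
Lower-order terms cancel with the polynomial part, so the numerator is (-35/3)·z^3 + o(z^3), and the limit is (-35/3)/(1) = -35/3.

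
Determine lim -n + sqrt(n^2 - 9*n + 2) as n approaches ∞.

This has the form ∞ − ∞. Multiply and divide by the conjugate √(n^2 - 9*n + 2) + n.
That gives (-9n + 2) / (√(n^2 - 9*n + 2) + n).
Divide numerator and denominator by n: the limit is -9/(2·1) = -9/2.

-9/2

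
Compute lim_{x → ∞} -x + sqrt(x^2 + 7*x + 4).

7/2

This has the form ∞ − ∞. Multiply and divide by the conjugate √(x^2 + 7*x + 4) + x.
That gives (7x + 4) / (√(x^2 + 7*x + 4) + x).
Divide numerator and denominator by x: the limit is 7/(2·1) = 7/2.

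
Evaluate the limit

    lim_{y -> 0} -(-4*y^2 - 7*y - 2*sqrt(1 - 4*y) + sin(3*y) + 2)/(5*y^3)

-7/10

Substitution gives 0/0 (the numerator vanishes to order 3).
Expand each term to order y^3: the coefficient of y^3 in sin(3y) is -9/2 and in -2·√(1 - 4y) is 8.
Lower-order terms cancel with the polynomial part, so the numerator is (7/2)·y^3 + o(y^3), and the limit is (7/2)/(-5) = -7/10.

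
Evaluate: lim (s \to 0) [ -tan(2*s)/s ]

-2

Substitution gives 0/0.
Since tan(u)/u → 1 as u → 0, tan(2s)/(2s) → 1 and the limit is 2/(-1) = -2.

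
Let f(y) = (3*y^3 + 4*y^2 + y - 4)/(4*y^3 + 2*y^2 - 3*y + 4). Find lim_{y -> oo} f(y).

Numerator and denominator both have degree 3.
Dividing every term by y^3, all lower-order terms vanish and the limit is the ratio of leading coefficients, 3/(4) = 3/4.

3/4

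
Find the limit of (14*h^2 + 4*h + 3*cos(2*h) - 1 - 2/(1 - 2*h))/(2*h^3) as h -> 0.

-8

Substitution gives 0/0; apply L'Hôpital's rule 3 times.
After differentiating numerator and denominator 3 times the quotient is (24*sin(2*h) - 96/(2*h - 1)^4)/(12); at h = 0 this is -8.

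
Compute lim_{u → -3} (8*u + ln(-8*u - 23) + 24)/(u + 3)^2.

-32

Direct substitution gives 0/0.
Apply L'Hôpital: lim (8 - 8/(-8*u - 23))/(2*u + 6), still 0/0.
After 2 applications of L'Hôpital's rule the quotient is (-64/(-8*u - 23)^2)/(2); substituting u = -3 gives -32.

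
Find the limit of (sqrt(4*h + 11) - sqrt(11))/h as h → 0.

Substitution gives 0/0. Multiply numerator and denominator by the conjugate √(11 + 4h) + √11.
The numerator becomes (11 + 4h) − 11 = 4h, so the expression simplifies to 4/(√(11 + 4h) + √11).
Letting h → 0 gives 4/(2√11) = 2*√(11)/11.

2*√(11)/11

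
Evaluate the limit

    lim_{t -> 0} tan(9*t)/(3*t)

3

Substitution gives 0/0.
Since tan(u)/u → 1 as u → 0, tan(9t)/(9t) → 1 and the limit is 9/3 = 3.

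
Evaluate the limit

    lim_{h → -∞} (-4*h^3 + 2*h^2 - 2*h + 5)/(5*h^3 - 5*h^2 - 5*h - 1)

-4/5

Numerator and denominator both have degree 3.
Dividing every term by h^3, all lower-order terms vanish and the limit is the ratio of leading coefficients, -4/(5) = -4/5.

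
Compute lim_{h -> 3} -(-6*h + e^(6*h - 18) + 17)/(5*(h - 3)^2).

Direct substitution gives 0/0.
Apply L'Hôpital: lim (6*e^(6*h - 18) - 6)/(30 - 10*h), still 0/0.
After 2 applications of L'Hôpital's rule the quotient is (36*e^(6*h - 18))/(-10); substituting h = 3 gives -18/5.

-18/5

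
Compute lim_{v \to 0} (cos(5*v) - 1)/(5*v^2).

Direct substitution gives 0/0.
Apply L'Hôpital: lim (-5*sin(5*v))/(10*v), still 0/0.
After 2 applications of L'Hôpital's rule the quotient is (-25*cos(5*v))/(10); substituting v = 0 gives -5/2.

-5/2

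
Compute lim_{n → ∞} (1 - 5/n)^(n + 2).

Let L be the limit and take ln: ln L = lim (n + 2)·ln(1 - 5/n) = lim (n + 2)·(-5/n + O(1/n²)) = -5.
Hence L = e^(-5).

e^(-5)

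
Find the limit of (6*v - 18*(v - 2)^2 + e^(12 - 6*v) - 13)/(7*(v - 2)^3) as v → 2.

Direct substitution gives 0/0.
Apply L'Hôpital: lim (-36*v - 6*e^(12 - 6*v) + 78)/(21*(v - 2)^2), still 0/0.
Apply L'Hôpital: lim (36*e^(12 - 6*v) - 36)/(42*v - 84), still 0/0.
After 3 applications of L'Hôpital's rule the quotient is (-216*e^(12 - 6*v))/(42); substituting v = 2 gives -36/7.

-36/7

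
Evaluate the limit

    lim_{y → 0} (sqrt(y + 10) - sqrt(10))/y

√(10)/20

A 0/0 form; rationalise with √(10 + y) + √10. This collapses the numerator to y, leaving 1/(√(10 + y) + √10) → 1/(2√10) = √(10)/20.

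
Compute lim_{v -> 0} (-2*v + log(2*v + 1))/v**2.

Direct substitution gives 0/0.
Apply L'Hôpital: lim (-2 + 2/(2*v + 1))/(2*v), still 0/0.
After 2 applications of L'Hôpital's rule the quotient is (-4/(2*v + 1)^2)/(2); substituting v = 0 gives -2.

-2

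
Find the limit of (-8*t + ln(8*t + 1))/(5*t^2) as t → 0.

-32/5

Direct substitution gives 0/0.
Apply L'Hôpital: lim (-8 + 8/(8*t + 1))/(10*t), still 0/0.
After 2 applications of L'Hôpital's rule the quotient is (-64/(8*t + 1)^2)/(10); substituting t = 0 gives -32/5.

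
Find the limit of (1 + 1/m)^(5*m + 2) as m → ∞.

e^(5)

Write it as [(1 + 1/m)^m]^(5) · (1 + 1/m)^(2). The bracketed term tends to e^(1) and the second factor to 1, so the limit is e^(5).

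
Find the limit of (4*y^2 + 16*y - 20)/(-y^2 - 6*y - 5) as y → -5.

-6

Since y = -5 makes numerator and denominator zero, (y + 5) divides both.
Cancelling it gives (4*y - 4)/(-y - 1); now plug in y = -5 to get -6.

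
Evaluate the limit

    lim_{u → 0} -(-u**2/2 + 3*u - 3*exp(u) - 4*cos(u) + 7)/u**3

Substitution gives 0/0; apply L'Hôpital's rule 3 times.
After differentiating numerator and denominator 3 times the quotient is (-3*e^(u) - 4*sin(u))/(-6); at u = 0 this is 1/2.

1/2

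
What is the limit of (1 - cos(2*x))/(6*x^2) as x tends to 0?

Substitution gives 0/0.
Use (1 − cos u)/u² → 1/2 with u = 2x: the limit is 2²/(2·6) = 1/3.

1/3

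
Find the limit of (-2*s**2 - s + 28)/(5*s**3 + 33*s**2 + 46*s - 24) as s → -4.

At s = -4 both the top and bottom vanish — a removable singularity. Factoring out (s + 4) from each leaves (7 - 2*s)/(5*s^2 + 13*s - 6), which at s = -4 equals 15/22.

15/22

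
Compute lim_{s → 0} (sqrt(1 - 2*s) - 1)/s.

Substitution gives 0/0. Multiply numerator and denominator by the conjugate √(1 - 2s) + √1.
The numerator becomes (1 - 2s) − 1 = -2s, so the expression simplifies to -2/(√(1 - 2s) + √1).
Letting s → 0 gives -2/(2√1) = -1.

-1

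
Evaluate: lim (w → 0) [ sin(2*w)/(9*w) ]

2/9

Substitution gives 0/0.
Write it as (2/9)·sin(2w)/(2w); since sin(u)/u → 1, the limit is 2/9.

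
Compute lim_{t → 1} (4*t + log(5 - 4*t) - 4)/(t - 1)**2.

Direct substitution gives 0/0.
Apply L'Hôpital: lim (4 - 4/(5 - 4*t))/(2*t - 2), still 0/0.
After 2 applications of L'Hôpital's rule the quotient is (-16/(5 - 4*t)^2)/(2); substituting t = 1 gives -8.

-8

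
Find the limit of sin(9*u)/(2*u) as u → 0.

9/2

Substitution gives 0/0.
Write it as (9/2)·sin(9u)/(9u); since sin(θ)/θ → 1, the limit is 9/2.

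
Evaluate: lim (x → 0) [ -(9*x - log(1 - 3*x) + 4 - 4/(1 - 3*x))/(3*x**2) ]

21/2

Substitution gives 0/0 (the numerator vanishes to order 2).
Expand each term to order x^2: the coefficient of x^2 in -4·1/(1 - 3x) is -36 and in −ln(1 - 3x) is 9/2.
Lower-order terms cancel with the polynomial part, so the numerator is (-63/2)·x^2 + o(x^2), and the limit is (-63/2)/(-3) = 21/2.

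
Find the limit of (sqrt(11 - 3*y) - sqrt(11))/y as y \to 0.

Substitution gives 0/0. Multiply numerator and denominator by the conjugate √(11 - 3y) + √11.
The numerator becomes (11 - 3y) − 11 = -3y, so the expression simplifies to -3/(√(11 - 3y) + √11).
Letting y → 0 gives -3/(2√11) = -3*√(11)/22.

-3*√(11)/22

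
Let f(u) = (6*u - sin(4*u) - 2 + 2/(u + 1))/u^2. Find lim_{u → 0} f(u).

Substitution gives 0/0 (the numerator vanishes to order 2).
Expand each term to order u^2: the coefficient of u^2 in 2·1/(1 + u) is 2 and in −sin(4u) is 0.
Lower-order terms cancel with the polynomial part, so the numerator is (2)·u^2 + o(u^2), and the limit is (2)/(1) = 2.

2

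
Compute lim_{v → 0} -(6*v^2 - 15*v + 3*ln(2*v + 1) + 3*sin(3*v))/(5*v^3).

Substitution gives 0/0 (the numerator vanishes to order 3).
Expand each term to order v^3: the coefficient of v^3 in 3·sin(3v) is -27/2 and in 3·ln(1 + 2v) is 8.
Lower-order terms cancel with the polynomial part, so the numerator is (-11/2)·v^3 + o(v^3), and the limit is (-11/2)/(-5) = 11/10.

11/10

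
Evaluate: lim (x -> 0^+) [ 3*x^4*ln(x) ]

0

This is a 0·(−∞) form. Rewrite as 3·ln(x) / x^(−4) and apply L'Hôpital:
the derivative quotient is 3·(1/x) / (−4·x^(−5)) = (-3/4)·x^4 → 0.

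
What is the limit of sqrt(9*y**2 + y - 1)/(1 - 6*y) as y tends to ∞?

-1/2

For large |y|, √(9*y^2 + y - 1) ≈ √9·|y| and the denominator ≈ -6y.
Since y → +∞, |y| = y, giving √9/(-6) = -1/2.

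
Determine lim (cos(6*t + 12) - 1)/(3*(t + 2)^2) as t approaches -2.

-6

Direct substitution gives 0/0.
Apply L'Hôpital: lim (-6*sin(6*t + 12))/(6*t + 12), still 0/0.
After 2 applications of L'Hôpital's rule the quotient is (-36*cos(6*t + 12))/(6); substituting t = -2 gives -6.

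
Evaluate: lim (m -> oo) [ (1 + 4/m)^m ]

e^(4)

Write it as [(1 + 4/m)^m]^(1) · (1 + 4/m)^(0). The bracketed term tends to e^(4) and the second factor to 1, so the limit is e^(4).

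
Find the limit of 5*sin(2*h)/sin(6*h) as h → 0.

5/3

Substitution gives 0/0.
Divide numerator and denominator by h: sin(2h)/h → 2 and sin(6h)/h → 6, so the limit is 5·2/6 = 5/3.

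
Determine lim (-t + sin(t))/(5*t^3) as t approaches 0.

-1/30

Direct substitution gives 0/0.
Apply L'Hôpital: lim (cos(t) - 1)/(15*t^2), still 0/0.
Apply L'Hôpital: lim (-sin(t))/(30*t), still 0/0.
After 3 applications of L'Hôpital's rule the quotient is (-cos(t))/(30); substituting t = 0 gives -1/30.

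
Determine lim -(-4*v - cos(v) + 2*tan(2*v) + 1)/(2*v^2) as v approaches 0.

Substitution gives 0/0 (the numerator vanishes to order 2).
Expand each term to order v^2: the coefficient of v^2 in −cos(v) is 1/2 and in 2·tan(2v) is 0.
Lower-order terms cancel with the polynomial part, so the numerator is (1/2)·v^2 + o(v^2), and the limit is (1/2)/(-2) = -1/4.

-1/4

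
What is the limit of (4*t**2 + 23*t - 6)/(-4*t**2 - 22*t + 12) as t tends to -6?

Direct substitution gives 0/0, so factor. Both numerator and denominator have (t + 6) as a factor.
After cancelling, the expression reduces to (4*t - 1)/(2 - 4*t).
Substituting t = -6 gives -25/26.

-25/26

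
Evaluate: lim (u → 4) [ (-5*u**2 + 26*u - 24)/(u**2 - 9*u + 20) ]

14

At u = 4 both the top and bottom vanish — a removable singularity. Factoring out (u - 4) from each leaves (6 - 5*u)/(u - 5), which at u = 4 equals 14.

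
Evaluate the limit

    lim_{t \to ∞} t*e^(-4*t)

Write as t^1/e^{4t}, an ∞/∞ form.
Exponential growth dominates any polynomial, so repeated L'Hôpital (or the standard result) gives 0.

0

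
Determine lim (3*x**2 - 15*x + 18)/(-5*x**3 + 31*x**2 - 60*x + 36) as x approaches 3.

Since x = 3 makes numerator and denominator zero, (x - 3) divides both.
Cancelling it gives (3*x - 6)/(-5*x^2 + 16*x - 12); now plug in x = 3 to get -1/3.

-1/3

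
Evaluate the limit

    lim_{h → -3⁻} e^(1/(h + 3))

0

As h → -3⁻, 1/(h + 3) → −∞, so e^(1/(h + 3)) → 0.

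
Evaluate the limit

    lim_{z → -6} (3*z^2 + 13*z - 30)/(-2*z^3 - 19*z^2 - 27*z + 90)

23/15

Since z = -6 makes numerator and denominator zero, (z + 6) divides both.
Cancelling it gives (3*z - 5)/(-2*z^2 - 7*z + 15); now plug in z = -6 to get 23/15.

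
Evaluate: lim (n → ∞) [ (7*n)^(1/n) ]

Base → ∞ and exponent → 0: an ∞^0 form.
Take logs: (1/n)·ln(7·n^1) = (ln 7 + 1·ln n)/n → 0.
So the limit is e^0 = 1.

1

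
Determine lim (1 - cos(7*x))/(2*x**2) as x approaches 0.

49/4

Substitution gives 0/0.
Use (1 − cos u)/u² → 1/2 with u = 7x: the limit is 7²/(2·2) = 49/4.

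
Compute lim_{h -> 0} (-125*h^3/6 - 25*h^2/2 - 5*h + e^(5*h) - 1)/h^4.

625/24

Direct substitution gives 0/0.
Apply L'Hôpital: lim (-125*h^2/2 - 25*h + 5*e^(5*h) - 5)/(4*h^3), still 0/0.
Apply L'Hôpital: lim (-125*h + 25*e^(5*h) - 25)/(12*h^2), still 0/0.
Apply L'Hôpital: lim (125*e^(5*h) - 125)/(24*h), still 0/0.
After 4 applications of L'Hôpital's rule the quotient is (625*e^(5*h))/(24); substituting h = 0 gives 625/24.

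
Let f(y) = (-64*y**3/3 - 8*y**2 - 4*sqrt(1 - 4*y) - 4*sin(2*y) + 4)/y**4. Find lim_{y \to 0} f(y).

40

Substitution gives 0/0; apply L'Hôpital's rule 4 times.
After differentiating numerator and denominator 4 times the quotient is (-64*sin(2*y) + 960/(1 - 4*y)^(7/2))/(24); at y = 0 this is 40.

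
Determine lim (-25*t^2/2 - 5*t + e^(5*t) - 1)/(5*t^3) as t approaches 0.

Direct substitution gives 0/0.
Apply L'Hôpital: lim (-25*t + 5*e^(5*t) - 5)/(15*t^2), still 0/0.
Apply L'Hôpital: lim (25*e^(5*t) - 25)/(30*t), still 0/0.
After 3 applications of L'Hôpital's rule the quotient is (125*e^(5*t))/(30); substituting t = 0 gives 25/6.

25/6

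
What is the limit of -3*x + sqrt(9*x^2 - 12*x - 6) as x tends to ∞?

An ∞ − ∞ form. Rationalising with the conjugate, the difference becomes (-12x - 6) / (√(9*x^2 - 12*x - 6) + 3x).
For large x the denominator behaves like 2·3x, so the quotient tends to -12/6 = -2.

-2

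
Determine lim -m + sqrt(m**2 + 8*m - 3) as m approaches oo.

This has the form ∞ − ∞. Multiply and divide by the conjugate √(m^2 + 8*m - 3) + m.
That gives (8m - 3) / (√(m^2 + 8*m - 3) + m).
Divide numerator and denominator by m: the limit is 8/(2·1) = 4.

4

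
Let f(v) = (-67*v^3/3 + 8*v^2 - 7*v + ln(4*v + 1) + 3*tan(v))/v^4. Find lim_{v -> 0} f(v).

Substitution gives 0/0 (the numerator vanishes to order 4).
Expand each term to order v^4: the coefficient of v^4 in 3·tan(v) is 0 and in ln(1 + 4v) is -64.
Lower-order terms cancel with the polynomial part, so the numerator is (-64)·v^4 + o(v^4), and the limit is (-64)/(1) = -64.

-64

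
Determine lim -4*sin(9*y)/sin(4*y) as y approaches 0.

-9

Substitution gives 0/0.
Divide numerator and denominator by y: sin(9y)/y → 9 and sin(4y)/y → 4, so the limit is -4·9/4 = -9.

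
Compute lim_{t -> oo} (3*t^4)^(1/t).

Base → ∞ and exponent → 0: an ∞^0 form.
Take logs: (1/t)·ln(3·t^4) = (ln 3 + 4·ln t)/t → 0.
So the limit is e^0 = 1.

1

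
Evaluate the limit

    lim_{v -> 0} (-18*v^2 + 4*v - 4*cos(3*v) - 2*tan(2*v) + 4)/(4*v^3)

Substitution gives 0/0; apply L'Hôpital's rule 3 times.
After differentiating numerator and denominator 3 times the quotient is (-108*sin(3*v) - 96*tan(2*v)^4 - 128*tan(2*v)^2 - 32)/(24); at v = 0 this is -4/3.

-4/3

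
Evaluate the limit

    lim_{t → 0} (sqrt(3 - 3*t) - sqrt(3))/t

-√(3)/2

Substitution gives 0/0. Multiply numerator and denominator by the conjugate √(3 - 3t) + √3.
The numerator becomes (3 - 3t) − 3 = -3t, so the expression simplifies to -3/(√(3 - 3t) + √3).
Letting t → 0 gives -3/(2√3) = -√(3)/2.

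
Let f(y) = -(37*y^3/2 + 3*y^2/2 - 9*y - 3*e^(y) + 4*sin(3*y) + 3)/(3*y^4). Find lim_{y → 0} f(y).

Substitution gives 0/0; apply L'Hôpital's rule 4 times.
After differentiating numerator and denominator 4 times the quotient is (-3*e^(y) + 324*sin(3*y))/(-72); at y = 0 this is 1/24.

1/24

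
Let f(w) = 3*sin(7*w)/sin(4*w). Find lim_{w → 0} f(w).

21/4

Substitution gives 0/0.
Divide numerator and denominator by w: sin(7w)/w → 7 and sin(4w)/w → 4, so the limit is 3·7/4 = 21/4.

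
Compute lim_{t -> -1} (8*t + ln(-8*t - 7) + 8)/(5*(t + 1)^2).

Direct substitution gives 0/0.
Apply L'Hôpital: lim (8 - 8/(-8*t - 7))/(10*t + 10), still 0/0.
After 2 applications of L'Hôpital's rule the quotient is (-64/(-8*t - 7)^2)/(10); substituting t = -1 gives -32/5.

-32/5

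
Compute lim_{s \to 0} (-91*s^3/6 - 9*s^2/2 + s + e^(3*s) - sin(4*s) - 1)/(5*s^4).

27/40

Substitution gives 0/0; apply L'Hôpital's rule 4 times.
After differentiating numerator and denominator 4 times the quotient is (81*e^(3*s) - 256*sin(4*s))/(120); at s = 0 this is 27/40.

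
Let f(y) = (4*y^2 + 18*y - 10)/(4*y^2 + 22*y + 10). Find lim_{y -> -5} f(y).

11/9

Since y = -5 makes numerator and denominator zero, (y + 5) divides both.
Cancelling it gives (4*y - 2)/(4*y + 2); now plug in y = -5 to get 11/9.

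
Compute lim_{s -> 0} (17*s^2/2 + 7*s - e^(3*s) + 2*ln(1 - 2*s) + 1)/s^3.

Substitution gives 0/0; apply L'Hôpital's rule 3 times.
After differentiating numerator and denominator 3 times the quotient is (-27*e^(3*s) + 32/(2*s - 1)^3)/(6); at s = 0 this is -59/6.

-59/6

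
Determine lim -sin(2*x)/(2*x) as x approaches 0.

Substitution gives 0/0.
Write it as (2/(-2))·sin(2x)/(2x); since sin(u)/u → 1, the limit is -1.

-1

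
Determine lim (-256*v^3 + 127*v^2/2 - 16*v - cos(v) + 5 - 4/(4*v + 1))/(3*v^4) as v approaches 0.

Substitution gives 0/0 (the numerator vanishes to order 4).
Expand each term to order v^4: the coefficient of v^4 in -4·1/(1 + 4v) is -1024 and in −cos(v) is -1/24.
Lower-order terms cancel with the polynomial part, so the numerator is (-24577/24)·v^4 + o(v^4), and the limit is (-24577/24)/(3) = -24577/72.

-24577/72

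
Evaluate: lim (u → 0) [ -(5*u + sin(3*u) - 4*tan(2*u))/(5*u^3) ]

Substitution gives 0/0; apply L'Hôpital's rule 3 times.
After differentiating numerator and denominator 3 times the quotient is (-27*cos(3*u) - 192*tan(2*u)^4 - 256*tan(2*u)^2 - 64)/(-30); at u = 0 this is 91/30.

91/30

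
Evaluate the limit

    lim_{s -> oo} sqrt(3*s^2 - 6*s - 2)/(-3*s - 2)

-√(3)/3

For large |s|, √(3*s^2 - 6*s - 2) ≈ √3·|s| and the denominator ≈ -3s.
Since s → +∞, |s| = s, giving √3/(-3) = -√(3)/3.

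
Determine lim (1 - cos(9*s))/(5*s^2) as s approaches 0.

81/10

Substitution gives 0/0.
Use (1 − cos u)/u² → 1/2 with u = 9s: the limit is 9²/(2·5) = 81/10.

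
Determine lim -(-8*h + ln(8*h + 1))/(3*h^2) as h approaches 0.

32/3

Direct substitution gives 0/0.
Apply L'Hôpital: lim (-8 + 8/(8*h + 1))/(-6*h), still 0/0.
After 2 applications of L'Hôpital's rule the quotient is (-64/(8*h + 1)^2)/(-6); substituting h = 0 gives 32/3.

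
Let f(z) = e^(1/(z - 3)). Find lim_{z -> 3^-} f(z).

As z → 3⁻, 1/(z - 3) → −∞, so e^(1/(z - 3)) → 0.

0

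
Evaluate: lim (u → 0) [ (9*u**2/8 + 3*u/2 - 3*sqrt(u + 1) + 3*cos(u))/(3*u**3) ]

-1/16

Substitution gives 0/0 (the numerator vanishes to order 3).
Expand each term to order u^3: the coefficient of u^3 in 3·cos(u) is 0 and in -3·√(1 + u) is -3/16.
Lower-order terms cancel with the polynomial part, so the numerator is (-3/16)·u^3 + o(u^3), and the limit is (-3/16)/(3) = -1/16.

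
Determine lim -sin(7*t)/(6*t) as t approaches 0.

Substitution gives 0/0.
Write it as (7/(-6))·sin(7t)/(7t); since sin(u)/u → 1, the limit is -7/6.

-7/6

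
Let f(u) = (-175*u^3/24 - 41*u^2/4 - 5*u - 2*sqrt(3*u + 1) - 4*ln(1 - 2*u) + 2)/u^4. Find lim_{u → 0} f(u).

1429/64

Substitution gives 0/0; apply L'Hôpital's rule 4 times.
After differentiating numerator and denominator 4 times the quotient is (1215/(8*(3*u + 1)^(7/2)) + 384/(2*u - 1)^4)/(24); at u = 0 this is 1429/64.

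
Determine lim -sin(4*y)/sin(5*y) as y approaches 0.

Substitution gives 0/0.
Divide numerator and denominator by y: sin(4y)/y → 4 and sin(5y)/y → 5, so the limit is -1·4/5 = -4/5.

-4/5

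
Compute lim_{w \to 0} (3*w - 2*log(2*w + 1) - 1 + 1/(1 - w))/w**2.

5

Substitution gives 0/0; apply L'Hôpital's rule 2 times.
After differentiating numerator and denominator 2 times the quotient is (8/(2*w + 1)^2 - 2/(w - 1)^3)/(2); at w = 0 this is 5.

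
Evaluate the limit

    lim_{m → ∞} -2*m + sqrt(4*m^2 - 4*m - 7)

This has the form ∞ − ∞. Multiply and divide by the conjugate √(4*m^2 - 4*m - 7) + 2m.
That gives (-4m - 7) / (√(4*m^2 - 4*m - 7) + 2m).
Divide numerator and denominator by m: the limit is -4/(2·2) = -1.

-1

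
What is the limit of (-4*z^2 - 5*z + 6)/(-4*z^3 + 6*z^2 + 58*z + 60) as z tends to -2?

-11/14

At z = -2 both the top and bottom vanish — a removable singularity. Factoring out (z + 2) from each leaves (3 - 4*z)/(-4*z^2 + 14*z + 30), which at z = -2 equals -11/14.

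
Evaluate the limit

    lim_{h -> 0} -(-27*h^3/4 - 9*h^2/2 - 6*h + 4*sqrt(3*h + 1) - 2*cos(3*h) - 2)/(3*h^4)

207/32

Substitution gives 0/0; apply L'Hôpital's rule 4 times.
After differentiating numerator and denominator 4 times the quotient is (-162*cos(3*h) - 1215/(4*(3*h + 1)^(7/2)))/(-72); at h = 0 this is 207/32.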